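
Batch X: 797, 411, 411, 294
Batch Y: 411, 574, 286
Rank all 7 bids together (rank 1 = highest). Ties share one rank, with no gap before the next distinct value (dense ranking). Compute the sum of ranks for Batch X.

Sorted (descending): 797, 574, 411, 411, 411, 294, 286
The 3 values of 411 share dense rank 3.
Remaining distinct values take the next consecutive integers.
Batch X values → pooled ranks: 797→1, 411→3, 411→3, 294→4
Rank sum = 1 + 3 + 3 + 4 = 11

11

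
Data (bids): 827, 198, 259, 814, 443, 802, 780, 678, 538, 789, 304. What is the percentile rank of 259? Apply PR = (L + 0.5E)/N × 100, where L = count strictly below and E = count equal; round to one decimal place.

13.6

N = 11.
Strictly below 259: 1. Equal to 259: 1.
PR = (1 + 0.5·1)/11 × 100 = 13.6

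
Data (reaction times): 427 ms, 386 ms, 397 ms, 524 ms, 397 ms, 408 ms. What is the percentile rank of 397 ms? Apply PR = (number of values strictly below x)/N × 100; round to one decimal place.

N = 6.
Strictly below 397: 1. Equal to 397: 2.
PR = 1/6 × 100 = 16.7

16.7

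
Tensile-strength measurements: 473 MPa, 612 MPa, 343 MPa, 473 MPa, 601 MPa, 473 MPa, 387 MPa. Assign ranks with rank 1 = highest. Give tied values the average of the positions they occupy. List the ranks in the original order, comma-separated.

4, 1, 7, 4, 2, 4, 6

Sorted (descending): 612, 601, 473, 473, 473, 387, 343
The 3 values of 473 occupy positions 3–5 → average rank 4.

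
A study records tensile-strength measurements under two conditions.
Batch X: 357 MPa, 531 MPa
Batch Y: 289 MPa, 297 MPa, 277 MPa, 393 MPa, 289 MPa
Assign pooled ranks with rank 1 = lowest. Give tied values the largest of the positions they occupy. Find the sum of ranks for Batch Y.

Sorted (ascending): 277, 289, 289, 297, 357, 393, 531
The 2 values of 289 occupy positions 2–3 → each gets rank 3.
Batch Y values → pooled ranks: 289→3, 297→4, 277→1, 393→6, 289→3
Rank sum = 3 + 4 + 1 + 6 + 3 = 17

17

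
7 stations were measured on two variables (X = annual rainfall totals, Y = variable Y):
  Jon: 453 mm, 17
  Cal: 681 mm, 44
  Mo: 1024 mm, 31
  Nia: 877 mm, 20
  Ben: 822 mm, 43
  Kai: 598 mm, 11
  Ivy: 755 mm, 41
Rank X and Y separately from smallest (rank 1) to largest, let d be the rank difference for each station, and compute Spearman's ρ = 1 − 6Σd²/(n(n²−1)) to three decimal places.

Ranks of variable 1: 1, 3, 7, 6, 5, 2, 4
Ranks of variable 2: 2, 7, 4, 3, 6, 1, 5
d = r₁ − r₂: -1, -4, 3, 3, -1, 1, -1
d²: 1, 16, 9, 9, 1, 1, 1; Σd² = 38
ρ = 1 − 6·38/(7·48) = 1 − 228/336 = 0.321

0.321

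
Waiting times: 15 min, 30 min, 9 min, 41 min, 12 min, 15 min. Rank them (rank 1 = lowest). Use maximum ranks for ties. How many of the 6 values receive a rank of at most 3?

Sorted (ascending): 9, 12, 15, 15, 30, 41
The 2 values of 15 occupy positions 3–4 → each gets rank 4.
Ranks ≤ 3: {1, 2} → 2 values.

2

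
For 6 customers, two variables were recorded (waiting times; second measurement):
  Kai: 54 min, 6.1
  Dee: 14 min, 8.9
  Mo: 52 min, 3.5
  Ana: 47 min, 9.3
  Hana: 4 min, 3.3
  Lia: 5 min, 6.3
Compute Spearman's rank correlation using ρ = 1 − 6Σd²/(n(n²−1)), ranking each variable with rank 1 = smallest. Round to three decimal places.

0.143

Ranks of variable 1: 6, 3, 5, 4, 1, 2
Ranks of variable 2: 3, 5, 2, 6, 1, 4
d = r₁ − r₂: 3, -2, 3, -2, 0, -2
d²: 9, 4, 9, 4, 0, 4; Σd² = 30
ρ = 1 − 6·30/(6·35) = 1 − 180/210 = 0.143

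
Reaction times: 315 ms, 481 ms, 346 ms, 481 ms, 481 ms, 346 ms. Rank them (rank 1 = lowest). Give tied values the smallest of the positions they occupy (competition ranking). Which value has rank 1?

Sorted (ascending): 315, 346, 346, 481, 481, 481
The 2 values of 346 occupy positions 2–3 → each gets rank 2.
The 3 values of 481 occupy positions 4–6 → each gets rank 4.
Rank 1 → value 315.

315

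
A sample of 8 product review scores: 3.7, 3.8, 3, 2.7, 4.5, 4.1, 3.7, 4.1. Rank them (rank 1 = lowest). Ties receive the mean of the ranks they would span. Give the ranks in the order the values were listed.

Sorted (ascending): 2.7, 3, 3.7, 3.7, 3.8, 4.1, 4.1, 4.5
The 2 values of 3.7 occupy positions 3–4 → average rank (3+4)/2 = 3.5.
The 2 values of 4.1 occupy positions 6–7 → average rank (6+7)/2 = 6.5.

3.5, 5, 2, 1, 8, 6.5, 3.5, 6.5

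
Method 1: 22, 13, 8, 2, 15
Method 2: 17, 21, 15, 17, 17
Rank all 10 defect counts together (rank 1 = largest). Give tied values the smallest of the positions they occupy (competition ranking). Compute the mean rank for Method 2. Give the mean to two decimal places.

3.40

Sorted (descending): 22, 21, 17, 17, 17, 15, 15, 13, 8, 2
The 3 values of 17 occupy positions 3–5 → each gets rank 3.
The 2 values of 15 occupy positions 6–7 → each gets rank 6.
Method 2 values → pooled ranks: 17→3, 21→2, 15→6, 17→3, 17→3
Mean rank = (3 + 2 + 6 + 3 + 3) / 5 = 3.40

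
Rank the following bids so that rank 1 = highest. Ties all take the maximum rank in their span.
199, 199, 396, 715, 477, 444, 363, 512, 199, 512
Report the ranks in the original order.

10, 10, 6, 1, 4, 5, 7, 3, 10, 3

Sorted (descending): 715, 512, 512, 477, 444, 396, 363, 199, 199, 199
The 2 values of 512 occupy positions 2–3 → each gets rank 3.
The 3 values of 199 occupy positions 8–10 → each gets rank 10.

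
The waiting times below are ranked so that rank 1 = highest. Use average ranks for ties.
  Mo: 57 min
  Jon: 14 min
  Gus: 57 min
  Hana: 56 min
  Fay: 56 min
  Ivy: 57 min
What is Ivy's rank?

2

Sorted (descending): 57, 57, 57, 56, 56, 14
The 3 values of 57 occupy positions 1–3 → average rank 2.
The 2 values of 56 occupy positions 4–5 → average rank (4+5)/2 = 4.5.
Ivy has value 57 min → rank 2.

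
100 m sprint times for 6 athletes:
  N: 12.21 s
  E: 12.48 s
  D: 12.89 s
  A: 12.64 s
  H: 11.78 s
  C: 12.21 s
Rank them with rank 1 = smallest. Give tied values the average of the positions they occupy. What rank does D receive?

6

Sorted (ascending): 11.78, 12.21, 12.21, 12.48, 12.64, 12.89
The 2 values of 12.21 occupy positions 2–3 → average rank (2+3)/2 = 2.5.
D has value 12.89 s → rank 6.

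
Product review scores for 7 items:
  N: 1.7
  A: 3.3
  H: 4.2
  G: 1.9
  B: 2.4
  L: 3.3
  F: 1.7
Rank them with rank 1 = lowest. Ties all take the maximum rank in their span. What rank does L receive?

6

Sorted (ascending): 1.7, 1.7, 1.9, 2.4, 3.3, 3.3, 4.2
The 2 values of 1.7 occupy positions 1–2 → each gets rank 2.
The 2 values of 3.3 occupy positions 5–6 → each gets rank 6.
L has value 3.3 → rank 6.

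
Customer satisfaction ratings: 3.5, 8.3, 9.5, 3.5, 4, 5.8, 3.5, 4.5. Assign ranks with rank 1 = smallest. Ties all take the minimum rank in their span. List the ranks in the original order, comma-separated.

Sorted (ascending): 3.5, 3.5, 3.5, 4, 4.5, 5.8, 8.3, 9.5
The 3 values of 3.5 occupy positions 1–3 → each gets rank 1.

1, 7, 8, 1, 4, 6, 1, 5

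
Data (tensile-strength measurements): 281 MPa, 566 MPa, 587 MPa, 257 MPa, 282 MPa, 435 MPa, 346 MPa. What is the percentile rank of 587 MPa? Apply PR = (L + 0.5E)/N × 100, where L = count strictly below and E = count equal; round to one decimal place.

92.9

N = 7.
Strictly below 587: 6. Equal to 587: 1.
PR = (6 + 0.5·1)/7 × 100 = 92.9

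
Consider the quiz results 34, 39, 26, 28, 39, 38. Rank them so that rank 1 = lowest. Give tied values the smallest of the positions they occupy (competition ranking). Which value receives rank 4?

Sorted (ascending): 26, 28, 34, 38, 39, 39
The 2 values of 39 occupy positions 5–6 → each gets rank 5.
Rank 4 → value 38.

38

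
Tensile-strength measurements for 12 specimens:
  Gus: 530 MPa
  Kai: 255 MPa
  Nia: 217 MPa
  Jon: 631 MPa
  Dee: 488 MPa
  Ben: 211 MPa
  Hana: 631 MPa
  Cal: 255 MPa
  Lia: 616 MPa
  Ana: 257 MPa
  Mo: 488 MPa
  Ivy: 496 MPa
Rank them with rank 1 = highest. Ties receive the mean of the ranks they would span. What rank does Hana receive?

1.5

Sorted (descending): 631, 631, 616, 530, 496, 488, 488, 257, 255, 255, 217, 211
The 2 values of 631 occupy positions 1–2 → average rank (1+2)/2 = 1.5.
The 2 values of 488 occupy positions 6–7 → average rank (6+7)/2 = 6.5.
The 2 values of 255 occupy positions 9–10 → average rank (9+10)/2 = 9.5.
Hana has value 631 MPa → rank 1.5.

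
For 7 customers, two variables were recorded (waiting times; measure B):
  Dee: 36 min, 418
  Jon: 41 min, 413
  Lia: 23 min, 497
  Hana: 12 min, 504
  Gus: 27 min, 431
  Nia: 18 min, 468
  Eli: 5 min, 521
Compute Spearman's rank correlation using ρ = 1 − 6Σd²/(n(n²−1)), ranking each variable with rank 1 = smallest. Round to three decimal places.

Ranks of variable 1: 6, 7, 4, 2, 5, 3, 1
Ranks of variable 2: 2, 1, 5, 6, 3, 4, 7
d = r₁ − r₂: 4, 6, -1, -4, 2, -1, -6
d²: 16, 36, 1, 16, 4, 1, 36; Σd² = 110
ρ = 1 − 6·110/(7·48) = 1 − 660/336 = -0.964

-0.964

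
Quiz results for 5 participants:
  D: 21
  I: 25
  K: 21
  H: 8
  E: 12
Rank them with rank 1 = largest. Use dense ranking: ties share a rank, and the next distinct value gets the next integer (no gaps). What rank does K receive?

2

Sorted (descending): 25, 21, 21, 12, 8
The 2 values of 21 share dense rank 2.
Remaining distinct values take the next consecutive integers.
K has value 21 → rank 2.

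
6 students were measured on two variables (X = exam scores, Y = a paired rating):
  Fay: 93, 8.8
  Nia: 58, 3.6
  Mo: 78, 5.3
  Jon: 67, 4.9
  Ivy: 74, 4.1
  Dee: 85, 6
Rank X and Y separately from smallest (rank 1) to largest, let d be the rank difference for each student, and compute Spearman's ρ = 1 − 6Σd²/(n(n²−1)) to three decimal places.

Ranks of variable 1: 6, 1, 4, 2, 3, 5
Ranks of variable 2: 6, 1, 4, 3, 2, 5
d = r₁ − r₂: 0, 0, 0, -1, 1, 0
d²: 0, 0, 0, 1, 1, 0; Σd² = 2
ρ = 1 − 6·2/(6·35) = 1 − 12/210 = 0.943

0.943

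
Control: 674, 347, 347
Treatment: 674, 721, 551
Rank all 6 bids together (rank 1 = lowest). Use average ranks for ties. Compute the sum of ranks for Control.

7.5

Sorted (ascending): 347, 347, 551, 674, 674, 721
The 2 values of 347 occupy positions 1–2 → average rank (1+2)/2 = 1.5.
The 2 values of 674 occupy positions 4–5 → average rank (4+5)/2 = 4.5.
Control values → pooled ranks: 674→4.5, 347→1.5, 347→1.5
Rank sum = 4.5 + 1.5 + 1.5 = 7.5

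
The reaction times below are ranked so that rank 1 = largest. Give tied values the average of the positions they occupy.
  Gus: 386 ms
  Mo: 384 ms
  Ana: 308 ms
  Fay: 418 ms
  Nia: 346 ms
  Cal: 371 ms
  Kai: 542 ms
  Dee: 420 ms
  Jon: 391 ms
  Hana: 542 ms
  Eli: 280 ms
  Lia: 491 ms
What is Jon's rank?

6

Sorted (descending): 542, 542, 491, 420, 418, 391, 386, 384, 371, 346, 308, 280
The 2 values of 542 occupy positions 1–2 → average rank (1+2)/2 = 1.5.
Jon has value 391 ms → rank 6.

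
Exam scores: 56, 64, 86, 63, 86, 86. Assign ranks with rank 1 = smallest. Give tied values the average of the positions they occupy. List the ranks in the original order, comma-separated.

Sorted (ascending): 56, 63, 64, 86, 86, 86
The 3 values of 86 occupy positions 4–6 → average rank 5.

1, 3, 5, 2, 5, 5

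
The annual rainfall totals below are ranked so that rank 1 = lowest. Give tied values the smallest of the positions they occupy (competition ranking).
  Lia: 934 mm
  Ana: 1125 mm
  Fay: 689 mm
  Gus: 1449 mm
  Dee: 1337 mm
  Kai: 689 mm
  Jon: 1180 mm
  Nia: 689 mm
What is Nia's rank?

1

Sorted (ascending): 689, 689, 689, 934, 1125, 1180, 1337, 1449
The 3 values of 689 occupy positions 1–3 → each gets rank 1.
Nia has value 689 mm → rank 1.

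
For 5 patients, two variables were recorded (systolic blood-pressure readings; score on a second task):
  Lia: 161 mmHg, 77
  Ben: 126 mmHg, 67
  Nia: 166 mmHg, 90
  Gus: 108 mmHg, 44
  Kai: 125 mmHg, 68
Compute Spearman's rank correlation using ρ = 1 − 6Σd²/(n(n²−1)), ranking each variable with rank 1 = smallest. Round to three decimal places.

0.900

Ranks of variable 1: 4, 3, 5, 1, 2
Ranks of variable 2: 4, 2, 5, 1, 3
d = r₁ − r₂: 0, 1, 0, 0, -1
d²: 0, 1, 0, 0, 1; Σd² = 2
ρ = 1 − 6·2/(5·24) = 1 − 12/120 = 0.900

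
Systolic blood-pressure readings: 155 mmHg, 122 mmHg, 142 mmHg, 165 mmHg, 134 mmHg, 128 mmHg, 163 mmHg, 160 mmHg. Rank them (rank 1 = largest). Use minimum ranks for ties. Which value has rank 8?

122

Sorted (descending): 165, 163, 160, 155, 142, 134, 128, 122
No ties — each value takes its position as its rank.
Rank 8 → value 122.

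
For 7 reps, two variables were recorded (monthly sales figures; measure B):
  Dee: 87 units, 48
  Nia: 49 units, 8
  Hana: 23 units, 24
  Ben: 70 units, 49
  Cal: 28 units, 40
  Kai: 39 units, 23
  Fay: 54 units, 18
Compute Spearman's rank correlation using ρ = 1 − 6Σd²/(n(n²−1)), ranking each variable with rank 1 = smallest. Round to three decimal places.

0.321

Ranks of variable 1: 7, 4, 1, 6, 2, 3, 5
Ranks of variable 2: 6, 1, 4, 7, 5, 3, 2
d = r₁ − r₂: 1, 3, -3, -1, -3, 0, 3
d²: 1, 9, 9, 1, 9, 0, 9; Σd² = 38
ρ = 1 − 6·38/(7·48) = 1 − 228/336 = 0.321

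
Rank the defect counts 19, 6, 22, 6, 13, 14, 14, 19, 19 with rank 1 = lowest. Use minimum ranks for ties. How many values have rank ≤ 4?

5

Sorted (ascending): 6, 6, 13, 14, 14, 19, 19, 19, 22
The 2 values of 6 occupy positions 1–2 → each gets rank 1.
The 2 values of 14 occupy positions 4–5 → each gets rank 4.
The 3 values of 19 occupy positions 6–8 → each gets rank 6.
Ranks ≤ 4: {1, 1, 3, 4, 4} → 5 values.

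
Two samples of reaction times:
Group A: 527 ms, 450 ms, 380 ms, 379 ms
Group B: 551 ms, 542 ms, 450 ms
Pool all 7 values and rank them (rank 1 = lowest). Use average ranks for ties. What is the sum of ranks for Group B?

Sorted (ascending): 379, 380, 450, 450, 527, 542, 551
The 2 values of 450 occupy positions 3–4 → average rank (3+4)/2 = 3.5.
Group B values → pooled ranks: 551→7, 542→6, 450→3.5
Rank sum = 7 + 6 + 3.5 = 16.5

16.5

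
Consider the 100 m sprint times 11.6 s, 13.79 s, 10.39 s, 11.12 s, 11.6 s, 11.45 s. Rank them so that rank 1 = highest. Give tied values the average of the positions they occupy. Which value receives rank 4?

11.45

Sorted (descending): 13.79, 11.6, 11.6, 11.45, 11.12, 10.39
The 2 values of 11.6 occupy positions 2–3 → average rank (2+3)/2 = 2.5.
Rank 4 → value 11.45.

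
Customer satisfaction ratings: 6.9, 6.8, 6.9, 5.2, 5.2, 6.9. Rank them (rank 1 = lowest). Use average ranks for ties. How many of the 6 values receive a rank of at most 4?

3

Sorted (ascending): 5.2, 5.2, 6.8, 6.9, 6.9, 6.9
The 2 values of 5.2 occupy positions 1–2 → average rank (1+2)/2 = 1.5.
The 3 values of 6.9 occupy positions 4–6 → average rank 5.
Ranks ≤ 4: {1.5, 1.5, 3} → 3 values.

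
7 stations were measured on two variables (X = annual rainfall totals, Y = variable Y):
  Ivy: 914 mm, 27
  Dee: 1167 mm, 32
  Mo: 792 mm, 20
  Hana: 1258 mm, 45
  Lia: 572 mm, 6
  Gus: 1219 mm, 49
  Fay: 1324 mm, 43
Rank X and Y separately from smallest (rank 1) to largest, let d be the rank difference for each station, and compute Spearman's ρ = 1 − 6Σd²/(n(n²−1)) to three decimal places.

Ranks of variable 1: 3, 4, 2, 6, 1, 5, 7
Ranks of variable 2: 3, 4, 2, 6, 1, 7, 5
d = r₁ − r₂: 0, 0, 0, 0, 0, -2, 2
d²: 0, 0, 0, 0, 0, 4, 4; Σd² = 8
ρ = 1 − 6·8/(7·48) = 1 − 48/336 = 0.857

0.857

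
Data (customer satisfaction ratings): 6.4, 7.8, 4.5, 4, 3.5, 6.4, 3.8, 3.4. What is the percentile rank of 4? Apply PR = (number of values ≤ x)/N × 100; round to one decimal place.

50.0

N = 8.
Strictly below 4: 3. Equal to 4: 1.
PR = 4/8 × 100 = 50.0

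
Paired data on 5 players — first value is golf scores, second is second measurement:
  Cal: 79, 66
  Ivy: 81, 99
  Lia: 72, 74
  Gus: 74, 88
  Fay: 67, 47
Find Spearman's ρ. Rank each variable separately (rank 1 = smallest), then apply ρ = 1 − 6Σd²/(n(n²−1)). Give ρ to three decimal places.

0.700

Ranks of variable 1: 4, 5, 2, 3, 1
Ranks of variable 2: 2, 5, 3, 4, 1
d = r₁ − r₂: 2, 0, -1, -1, 0
d²: 4, 0, 1, 1, 0; Σd² = 6
ρ = 1 − 6·6/(5·24) = 1 − 36/120 = 0.700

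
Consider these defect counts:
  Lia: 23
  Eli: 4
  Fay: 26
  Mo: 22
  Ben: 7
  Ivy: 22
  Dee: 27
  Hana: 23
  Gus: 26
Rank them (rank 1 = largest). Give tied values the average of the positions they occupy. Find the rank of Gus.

Sorted (descending): 27, 26, 26, 23, 23, 22, 22, 7, 4
The 2 values of 26 occupy positions 2–3 → average rank (2+3)/2 = 2.5.
The 2 values of 23 occupy positions 4–5 → average rank (4+5)/2 = 4.5.
The 2 values of 22 occupy positions 6–7 → average rank (6+7)/2 = 6.5.
Gus has value 26 → rank 2.5.

2.5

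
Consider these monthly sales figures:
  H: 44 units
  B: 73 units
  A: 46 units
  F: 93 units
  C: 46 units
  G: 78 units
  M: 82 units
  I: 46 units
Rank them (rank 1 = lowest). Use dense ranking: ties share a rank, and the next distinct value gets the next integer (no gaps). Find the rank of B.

Sorted (ascending): 44, 46, 46, 46, 73, 78, 82, 93
The 3 values of 46 share dense rank 2.
Remaining distinct values take the next consecutive integers.
B has value 73 units → rank 3.

3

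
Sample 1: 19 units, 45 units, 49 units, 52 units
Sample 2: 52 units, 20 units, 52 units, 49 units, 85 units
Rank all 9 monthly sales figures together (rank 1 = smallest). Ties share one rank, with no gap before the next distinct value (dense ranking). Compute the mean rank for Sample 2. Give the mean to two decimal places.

4.40

Sorted (ascending): 19, 20, 45, 49, 49, 52, 52, 52, 85
The 2 values of 49 share dense rank 4.
The 3 values of 52 share dense rank 5.
Remaining distinct values take the next consecutive integers.
Sample 2 values → pooled ranks: 52→5, 20→2, 52→5, 49→4, 85→6
Mean rank = (5 + 2 + 5 + 4 + 6) / 5 = 4.40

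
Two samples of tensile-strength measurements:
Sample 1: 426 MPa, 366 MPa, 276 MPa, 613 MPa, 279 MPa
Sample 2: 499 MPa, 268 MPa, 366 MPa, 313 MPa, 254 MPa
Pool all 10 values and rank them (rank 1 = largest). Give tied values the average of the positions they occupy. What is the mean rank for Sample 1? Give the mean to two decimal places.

4.70

Sorted (descending): 613, 499, 426, 366, 366, 313, 279, 276, 268, 254
The 2 values of 366 occupy positions 4–5 → average rank (4+5)/2 = 4.5.
Sample 1 values → pooled ranks: 426→3, 366→4.5, 276→8, 613→1, 279→7
Mean rank = (3 + 4.5 + 8 + 1 + 7) / 5 = 4.70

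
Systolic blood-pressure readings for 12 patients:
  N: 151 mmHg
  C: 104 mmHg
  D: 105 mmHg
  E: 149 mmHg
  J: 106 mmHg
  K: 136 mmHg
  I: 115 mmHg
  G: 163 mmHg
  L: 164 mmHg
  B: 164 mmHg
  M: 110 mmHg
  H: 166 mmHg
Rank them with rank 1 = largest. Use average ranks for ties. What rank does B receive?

Sorted (descending): 166, 164, 164, 163, 151, 149, 136, 115, 110, 106, 105, 104
The 2 values of 164 occupy positions 2–3 → average rank (2+3)/2 = 2.5.
B has value 164 mmHg → rank 2.5.

2.5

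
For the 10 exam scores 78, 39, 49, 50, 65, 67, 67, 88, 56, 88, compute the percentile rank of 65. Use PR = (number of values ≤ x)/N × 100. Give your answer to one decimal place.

50.0

N = 10.
Strictly below 65: 4. Equal to 65: 1.
PR = 5/10 × 100 = 50.0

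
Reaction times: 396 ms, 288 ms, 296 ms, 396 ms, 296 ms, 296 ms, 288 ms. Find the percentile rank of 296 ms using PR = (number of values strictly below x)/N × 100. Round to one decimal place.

N = 7.
Strictly below 296: 2. Equal to 296: 3.
PR = 2/7 × 100 = 28.6

28.6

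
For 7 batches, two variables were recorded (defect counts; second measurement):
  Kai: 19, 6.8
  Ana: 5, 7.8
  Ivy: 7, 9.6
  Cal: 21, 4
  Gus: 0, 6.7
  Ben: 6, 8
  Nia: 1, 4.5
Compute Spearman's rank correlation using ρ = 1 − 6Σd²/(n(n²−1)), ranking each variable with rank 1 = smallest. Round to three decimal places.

Ranks of variable 1: 6, 3, 5, 7, 1, 4, 2
Ranks of variable 2: 4, 5, 7, 1, 3, 6, 2
d = r₁ − r₂: 2, -2, -2, 6, -2, -2, 0
d²: 4, 4, 4, 36, 4, 4, 0; Σd² = 56
ρ = 1 − 6·56/(7·48) = 1 − 336/336 = 0.000

0.000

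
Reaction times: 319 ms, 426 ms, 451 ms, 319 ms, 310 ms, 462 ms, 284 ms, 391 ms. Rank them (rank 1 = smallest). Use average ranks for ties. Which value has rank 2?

Sorted (ascending): 284, 310, 319, 319, 391, 426, 451, 462
The 2 values of 319 occupy positions 3–4 → average rank (3+4)/2 = 3.5.
Rank 2 → value 310.

310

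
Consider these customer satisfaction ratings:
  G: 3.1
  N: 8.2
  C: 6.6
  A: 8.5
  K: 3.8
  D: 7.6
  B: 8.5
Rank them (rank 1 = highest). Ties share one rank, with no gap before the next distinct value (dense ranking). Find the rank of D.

3

Sorted (descending): 8.5, 8.5, 8.2, 7.6, 6.6, 3.8, 3.1
The 2 values of 8.5 share dense rank 1.
Remaining distinct values take the next consecutive integers.
D has value 7.6 → rank 3.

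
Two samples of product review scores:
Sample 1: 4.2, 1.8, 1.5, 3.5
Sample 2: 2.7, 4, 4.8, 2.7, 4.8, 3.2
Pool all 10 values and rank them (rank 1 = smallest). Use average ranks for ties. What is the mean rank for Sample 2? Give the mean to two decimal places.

Sorted (ascending): 1.5, 1.8, 2.7, 2.7, 3.2, 3.5, 4, 4.2, 4.8, 4.8
The 2 values of 2.7 occupy positions 3–4 → average rank (3+4)/2 = 3.5.
The 2 values of 4.8 occupy positions 9–10 → average rank (9+10)/2 = 9.5.
Sample 2 values → pooled ranks: 2.7→3.5, 4→7, 4.8→9.5, 2.7→3.5, 4.8→9.5, 3.2→5
Mean rank = (3.5 + 7 + 9.5 + 3.5 + 9.5 + 5) / 6 = 6.33

6.33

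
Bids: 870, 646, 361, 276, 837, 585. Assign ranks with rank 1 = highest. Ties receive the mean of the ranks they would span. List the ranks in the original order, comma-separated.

Sorted (descending): 870, 837, 646, 585, 361, 276
No ties — each value takes its position as its rank.

1, 3, 5, 6, 2, 4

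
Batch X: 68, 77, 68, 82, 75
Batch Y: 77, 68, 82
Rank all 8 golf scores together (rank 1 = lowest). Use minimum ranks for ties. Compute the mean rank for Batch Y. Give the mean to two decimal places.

4.33

Sorted (ascending): 68, 68, 68, 75, 77, 77, 82, 82
The 3 values of 68 occupy positions 1–3 → each gets rank 1.
The 2 values of 77 occupy positions 5–6 → each gets rank 5.
The 2 values of 82 occupy positions 7–8 → each gets rank 7.
Batch Y values → pooled ranks: 77→5, 68→1, 82→7
Mean rank = (5 + 1 + 7) / 3 = 4.33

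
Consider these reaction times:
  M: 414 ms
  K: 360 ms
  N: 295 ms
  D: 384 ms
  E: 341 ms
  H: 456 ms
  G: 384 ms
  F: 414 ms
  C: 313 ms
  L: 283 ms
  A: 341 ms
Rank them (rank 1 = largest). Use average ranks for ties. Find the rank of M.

2.5

Sorted (descending): 456, 414, 414, 384, 384, 360, 341, 341, 313, 295, 283
The 2 values of 414 occupy positions 2–3 → average rank (2+3)/2 = 2.5.
The 2 values of 384 occupy positions 4–5 → average rank (4+5)/2 = 4.5.
The 2 values of 341 occupy positions 7–8 → average rank (7+8)/2 = 7.5.
M has value 414 ms → rank 2.5.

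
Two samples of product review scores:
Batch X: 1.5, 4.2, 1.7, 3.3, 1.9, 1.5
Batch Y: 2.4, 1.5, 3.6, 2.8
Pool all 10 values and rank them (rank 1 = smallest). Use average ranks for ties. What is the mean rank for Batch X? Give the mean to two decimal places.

Sorted (ascending): 1.5, 1.5, 1.5, 1.7, 1.9, 2.4, 2.8, 3.3, 3.6, 4.2
The 3 values of 1.5 occupy positions 1–3 → average rank 2.
Batch X values → pooled ranks: 1.5→2, 4.2→10, 1.7→4, 3.3→8, 1.9→5, 1.5→2
Mean rank = (2 + 10 + 4 + 8 + 5 + 2) / 6 = 5.17

5.17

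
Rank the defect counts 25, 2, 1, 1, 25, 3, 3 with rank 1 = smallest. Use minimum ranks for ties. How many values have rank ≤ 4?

Sorted (ascending): 1, 1, 2, 3, 3, 25, 25
The 2 values of 1 occupy positions 1–2 → each gets rank 1.
The 2 values of 3 occupy positions 4–5 → each gets rank 4.
The 2 values of 25 occupy positions 6–7 → each gets rank 6.
Ranks ≤ 4: {1, 1, 3, 4, 4} → 5 values.

5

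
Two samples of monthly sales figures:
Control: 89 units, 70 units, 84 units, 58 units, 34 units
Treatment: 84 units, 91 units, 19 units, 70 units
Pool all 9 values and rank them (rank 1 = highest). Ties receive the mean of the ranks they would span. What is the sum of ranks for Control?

Sorted (descending): 91, 89, 84, 84, 70, 70, 58, 34, 19
The 2 values of 84 occupy positions 3–4 → average rank (3+4)/2 = 3.5.
The 2 values of 70 occupy positions 5–6 → average rank (5+6)/2 = 5.5.
Control values → pooled ranks: 89→2, 70→5.5, 84→3.5, 58→7, 34→8
Rank sum = 2 + 5.5 + 3.5 + 7 + 8 = 26

26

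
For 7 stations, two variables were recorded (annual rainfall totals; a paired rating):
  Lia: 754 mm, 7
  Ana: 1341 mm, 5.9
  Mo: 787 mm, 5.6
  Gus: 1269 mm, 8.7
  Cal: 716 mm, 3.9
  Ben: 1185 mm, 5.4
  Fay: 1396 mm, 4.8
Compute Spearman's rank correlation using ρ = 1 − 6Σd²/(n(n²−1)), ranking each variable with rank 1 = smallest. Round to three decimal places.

0.143

Ranks of variable 1: 2, 6, 3, 5, 1, 4, 7
Ranks of variable 2: 6, 5, 4, 7, 1, 3, 2
d = r₁ − r₂: -4, 1, -1, -2, 0, 1, 5
d²: 16, 1, 1, 4, 0, 1, 25; Σd² = 48
ρ = 1 − 6·48/(7·48) = 1 − 288/336 = 0.143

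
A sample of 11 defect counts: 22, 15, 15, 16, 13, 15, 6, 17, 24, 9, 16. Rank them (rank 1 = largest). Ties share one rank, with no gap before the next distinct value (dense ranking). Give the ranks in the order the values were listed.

Sorted (descending): 24, 22, 17, 16, 16, 15, 15, 15, 13, 9, 6
The 2 values of 16 share dense rank 4.
The 3 values of 15 share dense rank 5.
Remaining distinct values take the next consecutive integers.

2, 5, 5, 4, 6, 5, 8, 3, 1, 7, 4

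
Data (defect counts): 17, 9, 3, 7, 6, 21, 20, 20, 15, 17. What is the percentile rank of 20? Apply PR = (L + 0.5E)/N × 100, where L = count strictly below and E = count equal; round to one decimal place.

N = 10.
Strictly below 20: 7. Equal to 20: 2.
PR = (7 + 0.5·2)/10 × 100 = 80.0

80.0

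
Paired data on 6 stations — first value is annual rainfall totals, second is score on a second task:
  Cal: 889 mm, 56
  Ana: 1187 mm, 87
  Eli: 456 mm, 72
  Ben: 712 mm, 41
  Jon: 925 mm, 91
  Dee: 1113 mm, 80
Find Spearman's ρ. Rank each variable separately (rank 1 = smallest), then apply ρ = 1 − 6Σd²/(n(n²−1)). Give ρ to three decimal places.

0.657

Ranks of variable 1: 3, 6, 1, 2, 4, 5
Ranks of variable 2: 2, 5, 3, 1, 6, 4
d = r₁ − r₂: 1, 1, -2, 1, -2, 1
d²: 1, 1, 4, 1, 4, 1; Σd² = 12
ρ = 1 − 6·12/(6·35) = 1 − 72/210 = 0.657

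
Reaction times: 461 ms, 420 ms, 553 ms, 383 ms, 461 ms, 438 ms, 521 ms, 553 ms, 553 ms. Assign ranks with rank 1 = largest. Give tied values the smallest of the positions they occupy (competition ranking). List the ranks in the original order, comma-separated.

5, 8, 1, 9, 5, 7, 4, 1, 1

Sorted (descending): 553, 553, 553, 521, 461, 461, 438, 420, 383
The 3 values of 553 occupy positions 1–3 → each gets rank 1.
The 2 values of 461 occupy positions 5–6 → each gets rank 5.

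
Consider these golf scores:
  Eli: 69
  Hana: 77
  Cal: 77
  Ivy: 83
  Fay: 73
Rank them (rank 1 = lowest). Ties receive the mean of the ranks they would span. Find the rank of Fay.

Sorted (ascending): 69, 73, 77, 77, 83
The 2 values of 77 occupy positions 3–4 → average rank (3+4)/2 = 3.5.
Fay has value 73 → rank 2.

2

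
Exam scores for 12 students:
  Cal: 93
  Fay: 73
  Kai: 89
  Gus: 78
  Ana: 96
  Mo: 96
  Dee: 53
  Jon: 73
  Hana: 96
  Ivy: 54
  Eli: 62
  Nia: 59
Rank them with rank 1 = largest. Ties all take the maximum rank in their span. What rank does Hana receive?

Sorted (descending): 96, 96, 96, 93, 89, 78, 73, 73, 62, 59, 54, 53
The 3 values of 96 occupy positions 1–3 → each gets rank 3.
The 2 values of 73 occupy positions 7–8 → each gets rank 8.
Hana has value 96 → rank 3.

3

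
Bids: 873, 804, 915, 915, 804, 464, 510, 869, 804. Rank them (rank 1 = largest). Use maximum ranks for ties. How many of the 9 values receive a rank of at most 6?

Sorted (descending): 915, 915, 873, 869, 804, 804, 804, 510, 464
The 2 values of 915 occupy positions 1–2 → each gets rank 2.
The 3 values of 804 occupy positions 5–7 → each gets rank 7.
Ranks ≤ 6: {2, 2, 3, 4} → 4 values.

4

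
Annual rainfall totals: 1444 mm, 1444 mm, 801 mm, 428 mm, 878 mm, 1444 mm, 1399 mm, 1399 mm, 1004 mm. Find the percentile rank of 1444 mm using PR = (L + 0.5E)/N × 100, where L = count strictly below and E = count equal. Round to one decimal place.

N = 9.
Strictly below 1444: 6. Equal to 1444: 3.
PR = (6 + 0.5·3)/9 × 100 = 83.3

83.3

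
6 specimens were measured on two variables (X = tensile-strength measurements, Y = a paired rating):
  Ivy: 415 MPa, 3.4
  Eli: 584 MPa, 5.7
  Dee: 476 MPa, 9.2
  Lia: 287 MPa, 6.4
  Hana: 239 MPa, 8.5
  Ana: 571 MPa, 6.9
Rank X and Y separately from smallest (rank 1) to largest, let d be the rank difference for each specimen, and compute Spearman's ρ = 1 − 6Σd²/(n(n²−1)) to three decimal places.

-0.200

Ranks of variable 1: 3, 6, 4, 2, 1, 5
Ranks of variable 2: 1, 2, 6, 3, 5, 4
d = r₁ − r₂: 2, 4, -2, -1, -4, 1
d²: 4, 16, 4, 1, 16, 1; Σd² = 42
ρ = 1 − 6·42/(6·35) = 1 − 252/210 = -0.200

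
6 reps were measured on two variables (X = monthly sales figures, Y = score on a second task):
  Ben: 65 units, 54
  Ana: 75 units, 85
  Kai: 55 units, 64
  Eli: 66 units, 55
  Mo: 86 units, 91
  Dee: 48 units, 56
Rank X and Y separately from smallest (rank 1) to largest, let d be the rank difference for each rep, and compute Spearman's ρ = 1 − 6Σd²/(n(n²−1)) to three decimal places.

0.543

Ranks of variable 1: 3, 5, 2, 4, 6, 1
Ranks of variable 2: 1, 5, 4, 2, 6, 3
d = r₁ − r₂: 2, 0, -2, 2, 0, -2
d²: 4, 0, 4, 4, 0, 4; Σd² = 16
ρ = 1 − 6·16/(6·35) = 1 − 96/210 = 0.543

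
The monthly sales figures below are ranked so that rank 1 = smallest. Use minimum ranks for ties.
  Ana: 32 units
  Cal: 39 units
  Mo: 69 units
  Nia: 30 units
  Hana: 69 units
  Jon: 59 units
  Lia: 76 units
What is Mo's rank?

5

Sorted (ascending): 30, 32, 39, 59, 69, 69, 76
The 2 values of 69 occupy positions 5–6 → each gets rank 5.
Mo has value 69 units → rank 5.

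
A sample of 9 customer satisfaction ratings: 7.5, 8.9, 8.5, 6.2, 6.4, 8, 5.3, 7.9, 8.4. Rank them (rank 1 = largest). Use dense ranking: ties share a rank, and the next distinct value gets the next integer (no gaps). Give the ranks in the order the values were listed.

6, 1, 2, 8, 7, 4, 9, 5, 3

Sorted (descending): 8.9, 8.5, 8.4, 8, 7.9, 7.5, 6.4, 6.2, 5.3
No ties — each value takes its position as its rank.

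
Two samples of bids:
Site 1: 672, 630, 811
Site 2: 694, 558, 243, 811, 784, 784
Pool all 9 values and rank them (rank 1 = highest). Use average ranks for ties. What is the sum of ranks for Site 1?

14.5

Sorted (descending): 811, 811, 784, 784, 694, 672, 630, 558, 243
The 2 values of 811 occupy positions 1–2 → average rank (1+2)/2 = 1.5.
The 2 values of 784 occupy positions 3–4 → average rank (3+4)/2 = 3.5.
Site 1 values → pooled ranks: 672→6, 630→7, 811→1.5
Rank sum = 6 + 7 + 1.5 = 14.5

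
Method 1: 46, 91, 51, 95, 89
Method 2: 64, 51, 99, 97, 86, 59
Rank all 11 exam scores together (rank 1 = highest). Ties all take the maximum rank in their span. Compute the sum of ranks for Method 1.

Sorted (descending): 99, 97, 95, 91, 89, 86, 64, 59, 51, 51, 46
The 2 values of 51 occupy positions 9–10 → each gets rank 10.
Method 1 values → pooled ranks: 46→11, 91→4, 51→10, 95→3, 89→5
Rank sum = 11 + 4 + 10 + 3 + 5 = 33

33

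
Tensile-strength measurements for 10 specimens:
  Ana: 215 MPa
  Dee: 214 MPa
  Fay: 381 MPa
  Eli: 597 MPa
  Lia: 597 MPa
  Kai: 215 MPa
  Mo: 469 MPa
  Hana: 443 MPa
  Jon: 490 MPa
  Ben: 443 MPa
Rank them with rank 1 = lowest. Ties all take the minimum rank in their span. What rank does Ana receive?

Sorted (ascending): 214, 215, 215, 381, 443, 443, 469, 490, 597, 597
The 2 values of 215 occupy positions 2–3 → each gets rank 2.
The 2 values of 443 occupy positions 5–6 → each gets rank 5.
The 2 values of 597 occupy positions 9–10 → each gets rank 9.
Ana has value 215 MPa → rank 2.

2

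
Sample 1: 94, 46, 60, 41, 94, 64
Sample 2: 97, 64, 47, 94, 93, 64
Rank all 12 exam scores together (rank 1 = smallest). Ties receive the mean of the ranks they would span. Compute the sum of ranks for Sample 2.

45

Sorted (ascending): 41, 46, 47, 60, 64, 64, 64, 93, 94, 94, 94, 97
The 3 values of 64 occupy positions 5–7 → average rank 6.
The 3 values of 94 occupy positions 9–11 → average rank 10.
Sample 2 values → pooled ranks: 97→12, 64→6, 47→3, 94→10, 93→8, 64→6
Rank sum = 12 + 6 + 3 + 10 + 8 + 6 = 45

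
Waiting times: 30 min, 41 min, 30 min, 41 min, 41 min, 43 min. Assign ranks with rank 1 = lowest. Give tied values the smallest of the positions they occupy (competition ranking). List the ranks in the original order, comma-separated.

Sorted (ascending): 30, 30, 41, 41, 41, 43
The 2 values of 30 occupy positions 1–2 → each gets rank 1.
The 3 values of 41 occupy positions 3–5 → each gets rank 3.

1, 3, 1, 3, 3, 6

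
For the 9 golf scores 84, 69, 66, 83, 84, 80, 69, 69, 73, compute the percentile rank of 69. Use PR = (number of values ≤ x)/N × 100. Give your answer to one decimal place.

N = 9.
Strictly below 69: 1. Equal to 69: 3.
PR = 4/9 × 100 = 44.4

44.4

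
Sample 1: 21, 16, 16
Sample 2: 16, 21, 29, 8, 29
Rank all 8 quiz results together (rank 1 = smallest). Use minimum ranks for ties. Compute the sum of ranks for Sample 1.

Sorted (ascending): 8, 16, 16, 16, 21, 21, 29, 29
The 3 values of 16 occupy positions 2–4 → each gets rank 2.
The 2 values of 21 occupy positions 5–6 → each gets rank 5.
The 2 values of 29 occupy positions 7–8 → each gets rank 7.
Sample 1 values → pooled ranks: 21→5, 16→2, 16→2
Rank sum = 5 + 2 + 2 = 9

9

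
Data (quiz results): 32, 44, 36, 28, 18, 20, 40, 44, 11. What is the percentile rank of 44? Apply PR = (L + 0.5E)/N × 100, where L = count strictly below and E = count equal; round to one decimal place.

88.9

N = 9.
Strictly below 44: 7. Equal to 44: 2.
PR = (7 + 0.5·2)/9 × 100 = 88.9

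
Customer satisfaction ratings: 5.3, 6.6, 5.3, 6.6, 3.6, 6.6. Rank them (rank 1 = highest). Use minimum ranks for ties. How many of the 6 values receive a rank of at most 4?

5

Sorted (descending): 6.6, 6.6, 6.6, 5.3, 5.3, 3.6
The 3 values of 6.6 occupy positions 1–3 → each gets rank 1.
The 2 values of 5.3 occupy positions 4–5 → each gets rank 4.
Ranks ≤ 4: {1, 1, 1, 4, 4} → 5 values.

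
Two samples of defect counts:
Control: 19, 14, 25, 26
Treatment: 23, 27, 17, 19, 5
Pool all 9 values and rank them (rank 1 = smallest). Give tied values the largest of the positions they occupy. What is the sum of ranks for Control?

22

Sorted (ascending): 5, 14, 17, 19, 19, 23, 25, 26, 27
The 2 values of 19 occupy positions 4–5 → each gets rank 5.
Control values → pooled ranks: 19→5, 14→2, 25→7, 26→8
Rank sum = 5 + 2 + 7 + 8 = 22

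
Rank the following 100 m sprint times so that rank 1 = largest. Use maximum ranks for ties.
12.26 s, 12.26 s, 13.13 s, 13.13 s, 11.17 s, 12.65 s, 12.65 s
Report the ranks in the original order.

Sorted (descending): 13.13, 13.13, 12.65, 12.65, 12.26, 12.26, 11.17
The 2 values of 13.13 occupy positions 1–2 → each gets rank 2.
The 2 values of 12.65 occupy positions 3–4 → each gets rank 4.
The 2 values of 12.26 occupy positions 5–6 → each gets rank 6.

6, 6, 2, 2, 7, 4, 4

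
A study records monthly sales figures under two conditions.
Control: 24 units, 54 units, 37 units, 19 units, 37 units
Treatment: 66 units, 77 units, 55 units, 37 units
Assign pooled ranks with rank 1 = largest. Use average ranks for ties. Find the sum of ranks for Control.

33

Sorted (descending): 77, 66, 55, 54, 37, 37, 37, 24, 19
The 3 values of 37 occupy positions 5–7 → average rank 6.
Control values → pooled ranks: 24→8, 54→4, 37→6, 19→9, 37→6
Rank sum = 8 + 4 + 6 + 9 + 6 = 33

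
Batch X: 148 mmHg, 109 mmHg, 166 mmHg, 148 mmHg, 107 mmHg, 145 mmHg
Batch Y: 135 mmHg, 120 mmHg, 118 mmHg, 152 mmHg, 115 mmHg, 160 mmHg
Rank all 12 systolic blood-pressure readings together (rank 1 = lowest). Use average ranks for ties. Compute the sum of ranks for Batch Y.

Sorted (ascending): 107, 109, 115, 118, 120, 135, 145, 148, 148, 152, 160, 166
The 2 values of 148 occupy positions 8–9 → average rank (8+9)/2 = 8.5.
Batch Y values → pooled ranks: 135→6, 120→5, 118→4, 152→10, 115→3, 160→11
Rank sum = 6 + 5 + 4 + 10 + 3 + 11 = 39

39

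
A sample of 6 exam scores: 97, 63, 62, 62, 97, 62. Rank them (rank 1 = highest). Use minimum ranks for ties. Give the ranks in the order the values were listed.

1, 3, 4, 4, 1, 4

Sorted (descending): 97, 97, 63, 62, 62, 62
The 2 values of 97 occupy positions 1–2 → each gets rank 1.
The 3 values of 62 occupy positions 4–6 → each gets rank 4.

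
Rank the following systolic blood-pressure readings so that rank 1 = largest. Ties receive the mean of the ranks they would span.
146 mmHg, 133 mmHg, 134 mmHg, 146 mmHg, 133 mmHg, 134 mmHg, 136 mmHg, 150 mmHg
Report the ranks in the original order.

2.5, 7.5, 5.5, 2.5, 7.5, 5.5, 4, 1

Sorted (descending): 150, 146, 146, 136, 134, 134, 133, 133
The 2 values of 146 occupy positions 2–3 → average rank (2+3)/2 = 2.5.
The 2 values of 134 occupy positions 5–6 → average rank (5+6)/2 = 5.5.
The 2 values of 133 occupy positions 7–8 → average rank (7+8)/2 = 7.5.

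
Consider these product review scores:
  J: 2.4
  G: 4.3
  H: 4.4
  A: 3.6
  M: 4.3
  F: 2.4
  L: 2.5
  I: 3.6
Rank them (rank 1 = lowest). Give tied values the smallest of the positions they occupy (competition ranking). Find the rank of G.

Sorted (ascending): 2.4, 2.4, 2.5, 3.6, 3.6, 4.3, 4.3, 4.4
The 2 values of 2.4 occupy positions 1–2 → each gets rank 1.
The 2 values of 3.6 occupy positions 4–5 → each gets rank 4.
The 2 values of 4.3 occupy positions 6–7 → each gets rank 6.
G has value 4.3 → rank 6.

6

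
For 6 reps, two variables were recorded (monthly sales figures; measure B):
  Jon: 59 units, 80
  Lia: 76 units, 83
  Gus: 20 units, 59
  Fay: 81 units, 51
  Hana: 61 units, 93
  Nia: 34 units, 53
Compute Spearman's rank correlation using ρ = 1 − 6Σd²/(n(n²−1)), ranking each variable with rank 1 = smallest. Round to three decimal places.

0.029

Ranks of variable 1: 3, 5, 1, 6, 4, 2
Ranks of variable 2: 4, 5, 3, 1, 6, 2
d = r₁ − r₂: -1, 0, -2, 5, -2, 0
d²: 1, 0, 4, 25, 4, 0; Σd² = 34
ρ = 1 − 6·34/(6·35) = 1 − 204/210 = 0.029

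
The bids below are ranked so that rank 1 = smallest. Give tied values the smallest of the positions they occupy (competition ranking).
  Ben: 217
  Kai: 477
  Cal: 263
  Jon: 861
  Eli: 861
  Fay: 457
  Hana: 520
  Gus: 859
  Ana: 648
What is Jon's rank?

8

Sorted (ascending): 217, 263, 457, 477, 520, 648, 859, 861, 861
The 2 values of 861 occupy positions 8–9 → each gets rank 8.
Jon has value 861 → rank 8.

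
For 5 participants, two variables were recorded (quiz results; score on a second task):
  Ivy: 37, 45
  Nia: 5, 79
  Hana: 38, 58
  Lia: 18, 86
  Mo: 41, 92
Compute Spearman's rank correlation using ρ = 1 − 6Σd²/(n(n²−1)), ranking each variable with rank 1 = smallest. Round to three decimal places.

0.200

Ranks of variable 1: 3, 1, 4, 2, 5
Ranks of variable 2: 1, 3, 2, 4, 5
d = r₁ − r₂: 2, -2, 2, -2, 0
d²: 4, 4, 4, 4, 0; Σd² = 16
ρ = 1 − 6·16/(5·24) = 1 − 96/120 = 0.200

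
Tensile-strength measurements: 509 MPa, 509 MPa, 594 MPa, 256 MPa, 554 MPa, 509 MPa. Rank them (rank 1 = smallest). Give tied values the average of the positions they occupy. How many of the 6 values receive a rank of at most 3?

Sorted (ascending): 256, 509, 509, 509, 554, 594
The 3 values of 509 occupy positions 2–4 → average rank 3.
Ranks ≤ 3: {1, 3, 3, 3} → 4 values.

4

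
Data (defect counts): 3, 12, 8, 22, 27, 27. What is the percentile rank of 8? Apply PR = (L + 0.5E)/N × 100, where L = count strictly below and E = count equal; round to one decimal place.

N = 6.
Strictly below 8: 1. Equal to 8: 1.
PR = (1 + 0.5·1)/6 × 100 = 25.0

25.0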